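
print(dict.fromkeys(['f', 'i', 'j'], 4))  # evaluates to {'f': 4, 'i': 4, 'j': 4}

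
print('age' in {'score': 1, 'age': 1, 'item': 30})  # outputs True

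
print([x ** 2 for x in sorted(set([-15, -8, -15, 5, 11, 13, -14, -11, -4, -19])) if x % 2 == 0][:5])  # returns [196, 64, 16]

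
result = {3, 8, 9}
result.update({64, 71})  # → {3, 8, 9, 64, 71}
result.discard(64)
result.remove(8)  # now {3, 9, 71}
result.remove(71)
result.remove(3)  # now {9}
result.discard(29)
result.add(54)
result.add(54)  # {9, 54}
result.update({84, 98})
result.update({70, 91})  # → {9, 54, 70, 84, 91, 98}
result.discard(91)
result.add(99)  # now {9, 54, 70, 84, 98, 99}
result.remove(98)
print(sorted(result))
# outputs [9, 54, 70, 84, 99]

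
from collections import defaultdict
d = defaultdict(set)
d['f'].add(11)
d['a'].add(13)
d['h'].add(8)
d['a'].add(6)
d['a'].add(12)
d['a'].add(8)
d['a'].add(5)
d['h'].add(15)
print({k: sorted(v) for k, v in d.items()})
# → {'f': [11], 'a': [5, 6, 8, 12, 13], 'h': [8, 15]}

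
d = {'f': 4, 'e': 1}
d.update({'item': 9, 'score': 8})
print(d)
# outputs {'f': 4, 'e': 1, 'item': 9, 'score': 8}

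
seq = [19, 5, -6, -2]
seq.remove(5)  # [19, -6, -2]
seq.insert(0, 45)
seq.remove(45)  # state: [19, -6, -2]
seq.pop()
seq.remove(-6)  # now [19]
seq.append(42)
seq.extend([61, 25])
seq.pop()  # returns 25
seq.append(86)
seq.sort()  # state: [19, 42, 61, 86]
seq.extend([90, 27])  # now [19, 42, 61, 86, 90, 27]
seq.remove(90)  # [19, 42, 61, 86, 27]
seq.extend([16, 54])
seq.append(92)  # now [19, 42, 61, 86, 27, 16, 54, 92]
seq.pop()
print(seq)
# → [19, 42, 61, 86, 27, 16, 54]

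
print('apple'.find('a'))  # 0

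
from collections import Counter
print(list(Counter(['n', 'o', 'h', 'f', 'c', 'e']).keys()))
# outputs ['n', 'o', 'h', 'f', 'c', 'e']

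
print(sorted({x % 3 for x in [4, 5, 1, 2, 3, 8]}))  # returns [0, 1, 2]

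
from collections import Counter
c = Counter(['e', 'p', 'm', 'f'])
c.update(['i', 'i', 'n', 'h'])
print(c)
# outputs Counter({'i': 2, 'e': 1, 'p': 1, 'm': 1, 'f': 1, 'n': 1, 'h': 1})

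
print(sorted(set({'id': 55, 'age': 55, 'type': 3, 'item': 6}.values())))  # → [3, 6, 55]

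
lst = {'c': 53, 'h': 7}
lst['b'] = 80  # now {'c': 53, 'h': 7, 'b': 80}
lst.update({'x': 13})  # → {'c': 53, 'h': 7, 'b': 80, 'x': 13}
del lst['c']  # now {'h': 7, 'b': 80, 'x': 13}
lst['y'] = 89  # {'h': 7, 'b': 80, 'x': 13, 'y': 89}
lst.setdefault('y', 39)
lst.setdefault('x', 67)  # 13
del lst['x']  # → {'h': 7, 'b': 80, 'y': 89}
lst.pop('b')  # 80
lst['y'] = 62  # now {'h': 7, 'y': 62}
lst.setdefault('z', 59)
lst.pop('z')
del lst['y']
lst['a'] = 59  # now {'h': 7, 'a': 59}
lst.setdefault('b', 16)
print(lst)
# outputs {'h': 7, 'a': 59, 'b': 16}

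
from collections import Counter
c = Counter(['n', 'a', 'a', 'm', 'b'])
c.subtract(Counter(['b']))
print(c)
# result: Counter({'a': 2, 'n': 1, 'm': 1, 'b': 0})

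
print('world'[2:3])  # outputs r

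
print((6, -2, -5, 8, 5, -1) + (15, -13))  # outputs (6, -2, -5, 8, 5, -1, 15, -13)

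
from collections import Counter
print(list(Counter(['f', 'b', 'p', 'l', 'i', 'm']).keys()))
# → ['f', 'b', 'p', 'l', 'i', 'm']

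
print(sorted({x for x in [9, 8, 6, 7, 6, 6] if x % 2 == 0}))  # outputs [6, 8]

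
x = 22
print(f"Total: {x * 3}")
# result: Total: 66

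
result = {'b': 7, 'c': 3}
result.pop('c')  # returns 3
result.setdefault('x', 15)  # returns 15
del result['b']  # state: {'x': 15}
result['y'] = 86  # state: {'x': 15, 'y': 86}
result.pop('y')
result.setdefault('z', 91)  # 91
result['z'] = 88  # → {'x': 15, 'z': 88}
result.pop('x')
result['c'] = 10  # {'z': 88, 'c': 10}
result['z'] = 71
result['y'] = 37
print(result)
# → {'z': 71, 'c': 10, 'y': 37}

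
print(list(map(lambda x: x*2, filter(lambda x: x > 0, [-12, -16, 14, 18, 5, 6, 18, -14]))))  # [28, 36, 10, 12, 36]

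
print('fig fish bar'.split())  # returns ['fig', 'fish', 'bar']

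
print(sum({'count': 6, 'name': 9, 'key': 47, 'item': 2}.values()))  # 64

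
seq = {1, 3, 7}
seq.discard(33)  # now {1, 3, 7}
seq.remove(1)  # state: {3, 7}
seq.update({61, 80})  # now {3, 7, 61, 80}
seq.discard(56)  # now {3, 7, 61, 80}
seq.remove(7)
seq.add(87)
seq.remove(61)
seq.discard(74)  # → {3, 80, 87}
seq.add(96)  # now {3, 80, 87, 96}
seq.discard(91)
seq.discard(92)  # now {3, 80, 87, 96}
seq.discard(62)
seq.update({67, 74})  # {3, 67, 74, 80, 87, 96}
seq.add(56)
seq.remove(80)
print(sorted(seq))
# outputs [3, 56, 67, 74, 87, 96]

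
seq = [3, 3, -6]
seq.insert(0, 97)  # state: [97, 3, 3, -6]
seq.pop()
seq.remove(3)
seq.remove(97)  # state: [3]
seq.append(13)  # [3, 13]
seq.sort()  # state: [3, 13]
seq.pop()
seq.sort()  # [3]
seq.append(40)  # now [3, 40]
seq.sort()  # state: [3, 40]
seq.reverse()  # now [40, 3]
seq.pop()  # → 3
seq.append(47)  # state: [40, 47]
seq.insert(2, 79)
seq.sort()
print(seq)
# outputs [40, 47, 79]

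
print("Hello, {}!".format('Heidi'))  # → Hello, Heidi!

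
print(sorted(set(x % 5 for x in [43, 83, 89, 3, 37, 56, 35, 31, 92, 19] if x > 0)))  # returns [0, 1, 2, 3, 4]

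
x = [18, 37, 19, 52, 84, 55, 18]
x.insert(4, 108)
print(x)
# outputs [18, 37, 19, 52, 108, 84, 55, 18]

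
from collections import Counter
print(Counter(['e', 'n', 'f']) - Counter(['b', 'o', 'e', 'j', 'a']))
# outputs Counter({'n': 1, 'f': 1})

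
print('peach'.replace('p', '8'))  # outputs 8each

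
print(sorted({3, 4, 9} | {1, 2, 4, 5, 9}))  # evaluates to [1, 2, 3, 4, 5, 9]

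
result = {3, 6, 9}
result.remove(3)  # {6, 9}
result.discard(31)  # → {6, 9}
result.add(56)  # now {6, 9, 56}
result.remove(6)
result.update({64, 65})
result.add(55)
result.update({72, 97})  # {9, 55, 56, 64, 65, 72, 97}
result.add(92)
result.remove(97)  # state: {9, 55, 56, 64, 65, 72, 92}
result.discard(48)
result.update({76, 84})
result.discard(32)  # {9, 55, 56, 64, 65, 72, 76, 84, 92}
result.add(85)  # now {9, 55, 56, 64, 65, 72, 76, 84, 85, 92}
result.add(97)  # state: {9, 55, 56, 64, 65, 72, 76, 84, 85, 92, 97}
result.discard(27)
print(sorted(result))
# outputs [9, 55, 56, 64, 65, 72, 76, 84, 85, 92, 97]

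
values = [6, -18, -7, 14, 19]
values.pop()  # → 19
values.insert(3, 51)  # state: [6, -18, -7, 51, 14]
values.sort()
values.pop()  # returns 51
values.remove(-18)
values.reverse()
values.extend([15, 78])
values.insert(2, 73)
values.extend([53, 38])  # [14, 6, 73, -7, 15, 78, 53, 38]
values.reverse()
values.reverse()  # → [14, 6, 73, -7, 15, 78, 53, 38]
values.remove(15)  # [14, 6, 73, -7, 78, 53, 38]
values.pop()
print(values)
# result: [14, 6, 73, -7, 78, 53]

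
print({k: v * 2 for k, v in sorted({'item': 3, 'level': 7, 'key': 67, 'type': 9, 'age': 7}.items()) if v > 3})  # {'age': 14, 'key': 134, 'level': 14, 'type': 18}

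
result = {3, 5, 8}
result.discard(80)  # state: {3, 5, 8}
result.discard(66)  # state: {3, 5, 8}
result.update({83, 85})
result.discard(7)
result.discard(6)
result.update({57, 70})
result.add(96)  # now {3, 5, 8, 57, 70, 83, 85, 96}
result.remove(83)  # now {3, 5, 8, 57, 70, 85, 96}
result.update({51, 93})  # {3, 5, 8, 51, 57, 70, 85, 93, 96}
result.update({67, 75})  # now {3, 5, 8, 51, 57, 67, 70, 75, 85, 93, 96}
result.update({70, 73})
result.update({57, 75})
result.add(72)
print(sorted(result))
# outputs [3, 5, 8, 51, 57, 67, 70, 72, 73, 75, 85, 93, 96]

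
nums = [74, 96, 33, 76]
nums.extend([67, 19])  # [74, 96, 33, 76, 67, 19]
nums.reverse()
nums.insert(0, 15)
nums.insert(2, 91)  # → [15, 19, 91, 67, 76, 33, 96, 74]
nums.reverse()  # [74, 96, 33, 76, 67, 91, 19, 15]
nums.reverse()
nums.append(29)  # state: [15, 19, 91, 67, 76, 33, 96, 74, 29]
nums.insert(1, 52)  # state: [15, 52, 19, 91, 67, 76, 33, 96, 74, 29]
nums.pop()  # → 29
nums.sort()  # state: [15, 19, 33, 52, 67, 74, 76, 91, 96]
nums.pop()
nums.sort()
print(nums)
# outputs [15, 19, 33, 52, 67, 74, 76, 91]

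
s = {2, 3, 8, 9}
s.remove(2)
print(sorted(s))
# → [3, 8, 9]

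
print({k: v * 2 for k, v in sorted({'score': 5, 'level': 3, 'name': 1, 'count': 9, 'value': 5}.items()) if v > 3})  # {'count': 18, 'score': 10, 'value': 10}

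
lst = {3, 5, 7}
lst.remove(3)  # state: {5, 7}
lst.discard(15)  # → {5, 7}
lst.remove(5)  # {7}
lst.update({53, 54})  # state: {7, 53, 54}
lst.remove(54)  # {7, 53}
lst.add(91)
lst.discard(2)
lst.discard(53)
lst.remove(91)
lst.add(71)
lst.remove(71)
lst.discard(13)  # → {7}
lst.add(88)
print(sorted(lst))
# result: [7, 88]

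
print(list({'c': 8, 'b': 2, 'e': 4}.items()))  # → [('c', 8), ('b', 2), ('e', 4)]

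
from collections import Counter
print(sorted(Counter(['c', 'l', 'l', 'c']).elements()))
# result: ['c', 'c', 'l', 'l']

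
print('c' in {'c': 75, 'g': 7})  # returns True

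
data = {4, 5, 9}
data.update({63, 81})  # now {4, 5, 9, 63, 81}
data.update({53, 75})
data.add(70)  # {4, 5, 9, 53, 63, 70, 75, 81}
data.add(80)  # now {4, 5, 9, 53, 63, 70, 75, 80, 81}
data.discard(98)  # {4, 5, 9, 53, 63, 70, 75, 80, 81}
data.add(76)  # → {4, 5, 9, 53, 63, 70, 75, 76, 80, 81}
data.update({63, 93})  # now {4, 5, 9, 53, 63, 70, 75, 76, 80, 81, 93}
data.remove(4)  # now {5, 9, 53, 63, 70, 75, 76, 80, 81, 93}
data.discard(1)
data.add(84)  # {5, 9, 53, 63, 70, 75, 76, 80, 81, 84, 93}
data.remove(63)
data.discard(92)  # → {5, 9, 53, 70, 75, 76, 80, 81, 84, 93}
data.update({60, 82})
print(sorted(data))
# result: [5, 9, 53, 60, 70, 75, 76, 80, 81, 82, 84, 93]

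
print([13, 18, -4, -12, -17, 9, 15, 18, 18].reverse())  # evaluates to None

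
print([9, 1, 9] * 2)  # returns [9, 1, 9, 9, 1, 9]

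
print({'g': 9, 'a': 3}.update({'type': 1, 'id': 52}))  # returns None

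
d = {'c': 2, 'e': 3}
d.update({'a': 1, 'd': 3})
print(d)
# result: {'c': 2, 'e': 3, 'a': 1, 'd': 3}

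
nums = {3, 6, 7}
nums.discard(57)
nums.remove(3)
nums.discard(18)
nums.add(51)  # {6, 7, 51}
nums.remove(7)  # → {6, 51}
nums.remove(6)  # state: {51}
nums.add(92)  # {51, 92}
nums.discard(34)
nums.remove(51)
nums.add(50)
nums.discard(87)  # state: {50, 92}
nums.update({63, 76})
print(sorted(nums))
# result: [50, 63, 76, 92]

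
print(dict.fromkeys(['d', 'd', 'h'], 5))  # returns {'d': 5, 'h': 5}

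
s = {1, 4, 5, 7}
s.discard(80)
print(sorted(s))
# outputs [1, 4, 5, 7]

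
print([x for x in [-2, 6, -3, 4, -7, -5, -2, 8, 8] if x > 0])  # [6, 4, 8, 8]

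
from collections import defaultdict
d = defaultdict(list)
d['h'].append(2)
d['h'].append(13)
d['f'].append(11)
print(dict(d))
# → {'h': [2, 13], 'f': [11]}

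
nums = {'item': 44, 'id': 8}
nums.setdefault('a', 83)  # 83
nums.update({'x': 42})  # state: {'item': 44, 'id': 8, 'a': 83, 'x': 42}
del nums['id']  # {'item': 44, 'a': 83, 'x': 42}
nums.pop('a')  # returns 83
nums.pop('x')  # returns 42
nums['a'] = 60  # {'item': 44, 'a': 60}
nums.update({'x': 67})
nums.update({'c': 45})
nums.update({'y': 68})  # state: {'item': 44, 'a': 60, 'x': 67, 'c': 45, 'y': 68}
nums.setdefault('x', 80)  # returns 67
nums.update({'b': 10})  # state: {'item': 44, 'a': 60, 'x': 67, 'c': 45, 'y': 68, 'b': 10}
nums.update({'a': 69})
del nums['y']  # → {'item': 44, 'a': 69, 'x': 67, 'c': 45, 'b': 10}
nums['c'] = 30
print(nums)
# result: {'item': 44, 'a': 69, 'x': 67, 'c': 30, 'b': 10}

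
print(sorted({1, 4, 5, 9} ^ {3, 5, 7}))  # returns [1, 3, 4, 7, 9]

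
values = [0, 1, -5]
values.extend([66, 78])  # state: [0, 1, -5, 66, 78]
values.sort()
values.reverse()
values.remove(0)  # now [78, 66, 1, -5]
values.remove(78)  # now [66, 1, -5]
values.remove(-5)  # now [66, 1]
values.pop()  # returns 1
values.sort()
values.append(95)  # [66, 95]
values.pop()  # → 95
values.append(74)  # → [66, 74]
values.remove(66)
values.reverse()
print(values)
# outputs [74]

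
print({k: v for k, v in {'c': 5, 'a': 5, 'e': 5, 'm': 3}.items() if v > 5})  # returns {}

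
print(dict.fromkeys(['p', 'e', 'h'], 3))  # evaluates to {'p': 3, 'e': 3, 'h': 3}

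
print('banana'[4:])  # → na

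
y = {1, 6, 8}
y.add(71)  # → {1, 6, 8, 71}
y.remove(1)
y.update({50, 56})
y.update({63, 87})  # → {6, 8, 50, 56, 63, 71, 87}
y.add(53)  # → {6, 8, 50, 53, 56, 63, 71, 87}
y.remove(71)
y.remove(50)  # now {6, 8, 53, 56, 63, 87}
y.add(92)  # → {6, 8, 53, 56, 63, 87, 92}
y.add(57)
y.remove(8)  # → {6, 53, 56, 57, 63, 87, 92}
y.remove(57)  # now {6, 53, 56, 63, 87, 92}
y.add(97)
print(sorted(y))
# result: [6, 53, 56, 63, 87, 92, 97]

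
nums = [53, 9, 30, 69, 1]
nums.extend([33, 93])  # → [53, 9, 30, 69, 1, 33, 93]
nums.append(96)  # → [53, 9, 30, 69, 1, 33, 93, 96]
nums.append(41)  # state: [53, 9, 30, 69, 1, 33, 93, 96, 41]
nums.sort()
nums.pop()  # 96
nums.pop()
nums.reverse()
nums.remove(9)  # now [69, 53, 41, 33, 30, 1]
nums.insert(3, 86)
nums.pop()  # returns 1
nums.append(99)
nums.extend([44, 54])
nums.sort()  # [30, 33, 41, 44, 53, 54, 69, 86, 99]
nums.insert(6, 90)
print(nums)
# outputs [30, 33, 41, 44, 53, 54, 90, 69, 86, 99]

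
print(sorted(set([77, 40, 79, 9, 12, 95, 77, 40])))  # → [9, 12, 40, 77, 79, 95]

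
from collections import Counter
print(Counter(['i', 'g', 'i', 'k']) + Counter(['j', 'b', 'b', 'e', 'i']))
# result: Counter({'i': 3, 'b': 2, 'g': 1, 'k': 1, 'j': 1, 'e': 1})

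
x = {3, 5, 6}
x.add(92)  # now {3, 5, 6, 92}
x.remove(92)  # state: {3, 5, 6}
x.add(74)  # {3, 5, 6, 74}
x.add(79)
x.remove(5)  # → {3, 6, 74, 79}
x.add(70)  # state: {3, 6, 70, 74, 79}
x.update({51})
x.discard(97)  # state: {3, 6, 51, 70, 74, 79}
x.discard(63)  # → {3, 6, 51, 70, 74, 79}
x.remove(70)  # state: {3, 6, 51, 74, 79}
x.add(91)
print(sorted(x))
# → [3, 6, 51, 74, 79, 91]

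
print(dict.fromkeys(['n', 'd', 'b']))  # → {'n': None, 'd': None, 'b': None}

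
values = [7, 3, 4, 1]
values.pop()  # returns 1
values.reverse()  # [4, 3, 7]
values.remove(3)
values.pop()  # 7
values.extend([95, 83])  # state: [4, 95, 83]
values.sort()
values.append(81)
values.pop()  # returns 81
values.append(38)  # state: [4, 83, 95, 38]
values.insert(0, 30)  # [30, 4, 83, 95, 38]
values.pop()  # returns 38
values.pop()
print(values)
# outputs [30, 4, 83]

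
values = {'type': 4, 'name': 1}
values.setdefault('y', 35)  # 35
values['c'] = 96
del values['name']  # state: {'type': 4, 'y': 35, 'c': 96}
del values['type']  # {'y': 35, 'c': 96}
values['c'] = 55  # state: {'y': 35, 'c': 55}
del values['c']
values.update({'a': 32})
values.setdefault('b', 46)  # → 46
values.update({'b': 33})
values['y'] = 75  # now {'y': 75, 'a': 32, 'b': 33}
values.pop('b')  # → 33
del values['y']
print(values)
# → {'a': 32}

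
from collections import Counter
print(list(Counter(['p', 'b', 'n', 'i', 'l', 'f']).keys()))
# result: ['p', 'b', 'n', 'i', 'l', 'f']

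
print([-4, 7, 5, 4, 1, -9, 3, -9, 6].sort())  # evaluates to None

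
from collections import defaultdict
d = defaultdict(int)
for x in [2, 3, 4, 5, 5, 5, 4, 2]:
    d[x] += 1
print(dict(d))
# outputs {2: 2, 3: 1, 4: 2, 5: 3}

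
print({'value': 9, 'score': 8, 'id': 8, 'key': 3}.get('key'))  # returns 3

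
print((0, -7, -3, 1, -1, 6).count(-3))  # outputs 1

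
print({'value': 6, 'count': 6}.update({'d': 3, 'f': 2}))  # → None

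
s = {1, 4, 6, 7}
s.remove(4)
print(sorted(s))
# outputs [1, 6, 7]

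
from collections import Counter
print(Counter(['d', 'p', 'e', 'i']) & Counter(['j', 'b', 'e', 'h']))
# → Counter({'e': 1})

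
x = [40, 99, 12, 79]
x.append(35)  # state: [40, 99, 12, 79, 35]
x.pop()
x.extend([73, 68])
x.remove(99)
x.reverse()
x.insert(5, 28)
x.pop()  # 28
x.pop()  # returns 40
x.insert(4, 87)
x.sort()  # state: [12, 68, 73, 79, 87]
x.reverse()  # [87, 79, 73, 68, 12]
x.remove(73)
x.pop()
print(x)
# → [87, 79, 68]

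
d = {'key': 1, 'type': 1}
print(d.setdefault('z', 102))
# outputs 102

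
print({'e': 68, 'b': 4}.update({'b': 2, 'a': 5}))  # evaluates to None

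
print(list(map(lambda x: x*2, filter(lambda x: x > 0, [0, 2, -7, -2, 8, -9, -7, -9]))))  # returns [4, 16]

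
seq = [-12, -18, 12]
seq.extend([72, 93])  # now [-12, -18, 12, 72, 93]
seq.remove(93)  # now [-12, -18, 12, 72]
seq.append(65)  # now [-12, -18, 12, 72, 65]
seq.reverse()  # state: [65, 72, 12, -18, -12]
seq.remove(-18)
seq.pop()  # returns -12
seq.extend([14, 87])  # [65, 72, 12, 14, 87]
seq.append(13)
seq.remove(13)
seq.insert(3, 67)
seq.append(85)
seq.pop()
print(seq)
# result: [65, 72, 12, 67, 14, 87]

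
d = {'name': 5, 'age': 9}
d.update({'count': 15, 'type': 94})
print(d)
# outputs {'name': 5, 'age': 9, 'count': 15, 'type': 94}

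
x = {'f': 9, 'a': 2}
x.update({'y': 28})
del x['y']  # {'f': 9, 'a': 2}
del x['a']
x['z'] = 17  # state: {'f': 9, 'z': 17}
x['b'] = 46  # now {'f': 9, 'z': 17, 'b': 46}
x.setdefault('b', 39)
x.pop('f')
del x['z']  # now {'b': 46}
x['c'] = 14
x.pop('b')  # 46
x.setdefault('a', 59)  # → 59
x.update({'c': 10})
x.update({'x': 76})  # {'c': 10, 'a': 59, 'x': 76}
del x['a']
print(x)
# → {'c': 10, 'x': 76}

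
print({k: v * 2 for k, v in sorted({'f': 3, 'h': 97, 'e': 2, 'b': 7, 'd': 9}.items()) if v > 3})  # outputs {'b': 14, 'd': 18, 'h': 194}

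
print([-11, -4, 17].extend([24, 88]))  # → None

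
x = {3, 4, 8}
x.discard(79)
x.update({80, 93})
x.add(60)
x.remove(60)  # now {3, 4, 8, 80, 93}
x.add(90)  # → {3, 4, 8, 80, 90, 93}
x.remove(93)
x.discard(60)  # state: {3, 4, 8, 80, 90}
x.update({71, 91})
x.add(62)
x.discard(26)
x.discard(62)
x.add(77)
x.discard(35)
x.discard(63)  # {3, 4, 8, 71, 77, 80, 90, 91}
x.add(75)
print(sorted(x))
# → [3, 4, 8, 71, 75, 77, 80, 90, 91]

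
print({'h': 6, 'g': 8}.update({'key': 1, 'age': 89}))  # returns None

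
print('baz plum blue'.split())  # ['baz', 'plum', 'blue']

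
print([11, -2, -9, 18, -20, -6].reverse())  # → None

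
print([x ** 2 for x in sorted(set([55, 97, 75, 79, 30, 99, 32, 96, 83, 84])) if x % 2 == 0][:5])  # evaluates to [900, 1024, 7056, 9216]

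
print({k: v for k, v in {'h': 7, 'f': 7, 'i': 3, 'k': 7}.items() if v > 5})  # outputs {'h': 7, 'f': 7, 'k': 7}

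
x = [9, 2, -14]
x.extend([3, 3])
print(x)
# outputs [9, 2, -14, 3, 3]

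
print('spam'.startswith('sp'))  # True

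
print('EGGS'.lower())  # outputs eggs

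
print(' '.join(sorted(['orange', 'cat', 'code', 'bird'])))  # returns bird cat code orange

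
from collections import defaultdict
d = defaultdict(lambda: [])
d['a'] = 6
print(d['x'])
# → []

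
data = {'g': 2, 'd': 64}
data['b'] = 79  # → {'g': 2, 'd': 64, 'b': 79}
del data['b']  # {'g': 2, 'd': 64}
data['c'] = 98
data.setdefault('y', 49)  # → 49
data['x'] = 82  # {'g': 2, 'd': 64, 'c': 98, 'y': 49, 'x': 82}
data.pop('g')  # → 2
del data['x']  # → {'d': 64, 'c': 98, 'y': 49}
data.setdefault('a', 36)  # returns 36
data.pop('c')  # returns 98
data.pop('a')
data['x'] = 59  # {'d': 64, 'y': 49, 'x': 59}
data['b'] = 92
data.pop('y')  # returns 49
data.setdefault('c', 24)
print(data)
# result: {'d': 64, 'x': 59, 'b': 92, 'c': 24}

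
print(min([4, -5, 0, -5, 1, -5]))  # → -5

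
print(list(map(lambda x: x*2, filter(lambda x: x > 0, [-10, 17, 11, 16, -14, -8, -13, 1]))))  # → [34, 22, 32, 2]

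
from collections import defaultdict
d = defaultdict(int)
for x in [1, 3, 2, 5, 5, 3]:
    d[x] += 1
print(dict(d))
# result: {1: 1, 3: 2, 2: 1, 5: 2}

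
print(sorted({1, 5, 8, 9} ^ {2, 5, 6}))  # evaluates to [1, 2, 6, 8, 9]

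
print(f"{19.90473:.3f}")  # 19.905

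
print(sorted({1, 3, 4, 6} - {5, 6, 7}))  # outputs [1, 3, 4]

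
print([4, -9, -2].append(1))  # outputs None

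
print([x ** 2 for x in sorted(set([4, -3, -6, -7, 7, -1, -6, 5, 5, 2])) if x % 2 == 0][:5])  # [36, 4, 16]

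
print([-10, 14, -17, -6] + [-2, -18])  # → [-10, 14, -17, -6, -2, -18]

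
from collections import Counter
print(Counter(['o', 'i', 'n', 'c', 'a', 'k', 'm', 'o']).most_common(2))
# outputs [('o', 2), ('i', 1)]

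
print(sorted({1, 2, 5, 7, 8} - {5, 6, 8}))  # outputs [1, 2, 7]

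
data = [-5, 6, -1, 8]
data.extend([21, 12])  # [-5, 6, -1, 8, 21, 12]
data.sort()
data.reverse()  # [21, 12, 8, 6, -1, -5]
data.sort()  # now [-5, -1, 6, 8, 12, 21]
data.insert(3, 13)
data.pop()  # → 21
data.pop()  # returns 12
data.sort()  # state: [-5, -1, 6, 8, 13]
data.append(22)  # [-5, -1, 6, 8, 13, 22]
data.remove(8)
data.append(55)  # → [-5, -1, 6, 13, 22, 55]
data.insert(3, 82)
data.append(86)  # [-5, -1, 6, 82, 13, 22, 55, 86]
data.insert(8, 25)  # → [-5, -1, 6, 82, 13, 22, 55, 86, 25]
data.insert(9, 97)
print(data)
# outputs [-5, -1, 6, 82, 13, 22, 55, 86, 25, 97]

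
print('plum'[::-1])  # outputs mulp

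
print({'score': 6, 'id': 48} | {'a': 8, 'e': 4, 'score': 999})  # {'score': 999, 'id': 48, 'a': 8, 'e': 4}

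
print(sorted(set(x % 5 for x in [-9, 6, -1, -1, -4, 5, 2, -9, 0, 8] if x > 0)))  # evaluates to [0, 1, 2, 3]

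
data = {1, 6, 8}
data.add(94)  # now {1, 6, 8, 94}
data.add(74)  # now {1, 6, 8, 74, 94}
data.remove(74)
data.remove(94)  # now {1, 6, 8}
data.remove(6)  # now {1, 8}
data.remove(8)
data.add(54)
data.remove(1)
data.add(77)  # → {54, 77}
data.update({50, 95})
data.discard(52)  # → {50, 54, 77, 95}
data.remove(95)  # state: {50, 54, 77}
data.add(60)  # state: {50, 54, 60, 77}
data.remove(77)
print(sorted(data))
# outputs [50, 54, 60]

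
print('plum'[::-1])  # mulp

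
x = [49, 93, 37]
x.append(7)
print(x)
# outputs [49, 93, 37, 7]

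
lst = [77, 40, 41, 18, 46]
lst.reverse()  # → [46, 18, 41, 40, 77]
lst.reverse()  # [77, 40, 41, 18, 46]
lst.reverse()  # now [46, 18, 41, 40, 77]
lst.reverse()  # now [77, 40, 41, 18, 46]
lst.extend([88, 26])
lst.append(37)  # [77, 40, 41, 18, 46, 88, 26, 37]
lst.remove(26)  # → [77, 40, 41, 18, 46, 88, 37]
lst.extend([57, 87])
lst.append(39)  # [77, 40, 41, 18, 46, 88, 37, 57, 87, 39]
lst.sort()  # [18, 37, 39, 40, 41, 46, 57, 77, 87, 88]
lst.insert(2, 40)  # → [18, 37, 40, 39, 40, 41, 46, 57, 77, 87, 88]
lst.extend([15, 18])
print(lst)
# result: [18, 37, 40, 39, 40, 41, 46, 57, 77, 87, 88, 15, 18]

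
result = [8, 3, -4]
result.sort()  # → [-4, 3, 8]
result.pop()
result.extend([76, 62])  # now [-4, 3, 76, 62]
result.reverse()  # [62, 76, 3, -4]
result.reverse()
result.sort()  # [-4, 3, 62, 76]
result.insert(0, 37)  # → [37, -4, 3, 62, 76]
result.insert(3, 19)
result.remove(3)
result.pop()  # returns 76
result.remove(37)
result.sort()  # [-4, 19, 62]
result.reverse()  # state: [62, 19, -4]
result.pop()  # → -4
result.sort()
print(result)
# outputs [19, 62]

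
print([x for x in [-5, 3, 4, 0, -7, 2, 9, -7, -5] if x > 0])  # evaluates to [3, 4, 2, 9]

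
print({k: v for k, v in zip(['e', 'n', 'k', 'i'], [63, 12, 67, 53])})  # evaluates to {'e': 63, 'n': 12, 'k': 67, 'i': 53}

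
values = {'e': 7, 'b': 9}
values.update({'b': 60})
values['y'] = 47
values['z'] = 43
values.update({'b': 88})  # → {'e': 7, 'b': 88, 'y': 47, 'z': 43}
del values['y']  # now {'e': 7, 'b': 88, 'z': 43}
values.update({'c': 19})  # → {'e': 7, 'b': 88, 'z': 43, 'c': 19}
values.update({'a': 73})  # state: {'e': 7, 'b': 88, 'z': 43, 'c': 19, 'a': 73}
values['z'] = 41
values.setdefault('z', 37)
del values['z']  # {'e': 7, 'b': 88, 'c': 19, 'a': 73}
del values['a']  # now {'e': 7, 'b': 88, 'c': 19}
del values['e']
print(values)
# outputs {'b': 88, 'c': 19}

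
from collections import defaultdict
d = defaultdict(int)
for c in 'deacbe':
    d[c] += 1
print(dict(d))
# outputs {'d': 1, 'e': 2, 'a': 1, 'c': 1, 'b': 1}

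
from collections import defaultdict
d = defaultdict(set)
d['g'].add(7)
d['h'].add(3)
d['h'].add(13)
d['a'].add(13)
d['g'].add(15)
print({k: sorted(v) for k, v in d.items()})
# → {'g': [7, 15], 'h': [3, 13], 'a': [13]}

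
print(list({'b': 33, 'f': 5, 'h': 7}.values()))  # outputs [33, 5, 7]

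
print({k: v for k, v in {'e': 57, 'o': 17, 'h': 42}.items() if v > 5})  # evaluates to {'e': 57, 'o': 17, 'h': 42}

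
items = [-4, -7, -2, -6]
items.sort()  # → [-7, -6, -4, -2]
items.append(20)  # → [-7, -6, -4, -2, 20]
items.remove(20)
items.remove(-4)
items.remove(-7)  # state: [-6, -2]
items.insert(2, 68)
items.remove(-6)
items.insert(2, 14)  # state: [-2, 68, 14]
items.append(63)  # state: [-2, 68, 14, 63]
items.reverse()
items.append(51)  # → [63, 14, 68, -2, 51]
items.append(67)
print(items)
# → [63, 14, 68, -2, 51, 67]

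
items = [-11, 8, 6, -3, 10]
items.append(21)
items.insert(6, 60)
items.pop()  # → 60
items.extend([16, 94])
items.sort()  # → [-11, -3, 6, 8, 10, 16, 21, 94]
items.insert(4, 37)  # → [-11, -3, 6, 8, 37, 10, 16, 21, 94]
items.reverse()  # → [94, 21, 16, 10, 37, 8, 6, -3, -11]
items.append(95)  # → [94, 21, 16, 10, 37, 8, 6, -3, -11, 95]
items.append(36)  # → [94, 21, 16, 10, 37, 8, 6, -3, -11, 95, 36]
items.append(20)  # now [94, 21, 16, 10, 37, 8, 6, -3, -11, 95, 36, 20]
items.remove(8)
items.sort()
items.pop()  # 95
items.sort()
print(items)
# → [-11, -3, 6, 10, 16, 20, 21, 36, 37, 94]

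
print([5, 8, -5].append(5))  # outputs None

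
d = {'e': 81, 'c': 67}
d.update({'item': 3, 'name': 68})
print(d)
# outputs {'e': 81, 'c': 67, 'item': 3, 'name': 68}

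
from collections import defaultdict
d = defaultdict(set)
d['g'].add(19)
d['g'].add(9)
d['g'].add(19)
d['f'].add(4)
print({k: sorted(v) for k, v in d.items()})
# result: {'g': [9, 19], 'f': [4]}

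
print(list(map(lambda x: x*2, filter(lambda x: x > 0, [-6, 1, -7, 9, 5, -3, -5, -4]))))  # [2, 18, 10]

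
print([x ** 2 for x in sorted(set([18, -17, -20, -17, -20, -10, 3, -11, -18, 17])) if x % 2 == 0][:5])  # [400, 324, 100, 324]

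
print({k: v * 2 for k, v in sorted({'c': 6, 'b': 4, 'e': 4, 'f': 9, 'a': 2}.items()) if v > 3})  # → {'b': 8, 'c': 12, 'e': 8, 'f': 18}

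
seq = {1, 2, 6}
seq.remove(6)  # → {1, 2}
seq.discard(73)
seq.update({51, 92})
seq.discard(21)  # {1, 2, 51, 92}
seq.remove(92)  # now {1, 2, 51}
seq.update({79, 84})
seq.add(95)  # {1, 2, 51, 79, 84, 95}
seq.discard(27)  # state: {1, 2, 51, 79, 84, 95}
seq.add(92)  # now {1, 2, 51, 79, 84, 92, 95}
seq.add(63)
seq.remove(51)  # {1, 2, 63, 79, 84, 92, 95}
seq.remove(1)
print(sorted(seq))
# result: [2, 63, 79, 84, 92, 95]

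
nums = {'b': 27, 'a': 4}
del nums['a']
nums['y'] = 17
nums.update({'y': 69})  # {'b': 27, 'y': 69}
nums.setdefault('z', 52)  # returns 52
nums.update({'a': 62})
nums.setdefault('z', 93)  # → 52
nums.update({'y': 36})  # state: {'b': 27, 'y': 36, 'z': 52, 'a': 62}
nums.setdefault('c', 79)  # 79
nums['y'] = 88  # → {'b': 27, 'y': 88, 'z': 52, 'a': 62, 'c': 79}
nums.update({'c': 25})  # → {'b': 27, 'y': 88, 'z': 52, 'a': 62, 'c': 25}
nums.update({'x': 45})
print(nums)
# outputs {'b': 27, 'y': 88, 'z': 52, 'a': 62, 'c': 25, 'x': 45}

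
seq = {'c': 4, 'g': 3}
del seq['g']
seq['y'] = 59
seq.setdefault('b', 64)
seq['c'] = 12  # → {'c': 12, 'y': 59, 'b': 64}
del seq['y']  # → {'c': 12, 'b': 64}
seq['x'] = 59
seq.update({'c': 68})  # {'c': 68, 'b': 64, 'x': 59}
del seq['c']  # {'b': 64, 'x': 59}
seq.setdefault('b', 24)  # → 64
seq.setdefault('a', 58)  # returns 58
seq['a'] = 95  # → {'b': 64, 'x': 59, 'a': 95}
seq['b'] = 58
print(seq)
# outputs {'b': 58, 'x': 59, 'a': 95}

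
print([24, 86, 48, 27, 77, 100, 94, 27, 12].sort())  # None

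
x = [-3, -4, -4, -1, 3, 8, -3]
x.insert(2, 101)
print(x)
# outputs [-3, -4, 101, -4, -1, 3, 8, -3]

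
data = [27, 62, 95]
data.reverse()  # [95, 62, 27]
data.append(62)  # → [95, 62, 27, 62]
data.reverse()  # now [62, 27, 62, 95]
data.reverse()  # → [95, 62, 27, 62]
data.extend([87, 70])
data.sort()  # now [27, 62, 62, 70, 87, 95]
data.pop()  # 95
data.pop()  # 87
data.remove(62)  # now [27, 62, 70]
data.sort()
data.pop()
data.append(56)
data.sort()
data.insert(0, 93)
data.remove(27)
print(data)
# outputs [93, 56, 62]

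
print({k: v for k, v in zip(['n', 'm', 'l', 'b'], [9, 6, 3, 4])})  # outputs {'n': 9, 'm': 6, 'l': 3, 'b': 4}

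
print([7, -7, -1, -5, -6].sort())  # None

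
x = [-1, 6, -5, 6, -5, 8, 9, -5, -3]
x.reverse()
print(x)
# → [-3, -5, 9, 8, -5, 6, -5, 6, -1]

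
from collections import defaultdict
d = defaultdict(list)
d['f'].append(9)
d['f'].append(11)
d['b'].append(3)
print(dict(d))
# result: {'f': [9, 11], 'b': [3]}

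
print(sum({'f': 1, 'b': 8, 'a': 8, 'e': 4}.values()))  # 21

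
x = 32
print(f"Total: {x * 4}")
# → Total: 128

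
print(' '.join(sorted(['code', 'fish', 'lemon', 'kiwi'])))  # code fish kiwi lemon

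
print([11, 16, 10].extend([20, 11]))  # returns None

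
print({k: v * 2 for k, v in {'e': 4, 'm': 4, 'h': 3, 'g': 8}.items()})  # {'e': 8, 'm': 8, 'h': 6, 'g': 16}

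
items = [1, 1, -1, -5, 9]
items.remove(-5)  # [1, 1, -1, 9]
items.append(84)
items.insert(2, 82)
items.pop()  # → 84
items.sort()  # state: [-1, 1, 1, 9, 82]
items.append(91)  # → [-1, 1, 1, 9, 82, 91]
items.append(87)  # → [-1, 1, 1, 9, 82, 91, 87]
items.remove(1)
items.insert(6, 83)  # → [-1, 1, 9, 82, 91, 87, 83]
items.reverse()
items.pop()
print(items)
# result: [83, 87, 91, 82, 9, 1]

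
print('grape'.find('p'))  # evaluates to 3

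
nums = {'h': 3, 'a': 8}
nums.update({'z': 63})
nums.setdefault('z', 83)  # 63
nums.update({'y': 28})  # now {'h': 3, 'a': 8, 'z': 63, 'y': 28}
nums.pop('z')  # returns 63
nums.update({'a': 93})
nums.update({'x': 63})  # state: {'h': 3, 'a': 93, 'y': 28, 'x': 63}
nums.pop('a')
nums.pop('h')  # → 3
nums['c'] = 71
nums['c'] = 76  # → {'y': 28, 'x': 63, 'c': 76}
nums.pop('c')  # 76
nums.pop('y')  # 28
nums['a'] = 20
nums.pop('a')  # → 20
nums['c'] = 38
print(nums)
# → {'x': 63, 'c': 38}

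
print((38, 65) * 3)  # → (38, 65, 38, 65, 38, 65)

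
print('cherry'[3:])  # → rry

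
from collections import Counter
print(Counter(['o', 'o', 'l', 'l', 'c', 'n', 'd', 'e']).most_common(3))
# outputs [('o', 2), ('l', 2), ('c', 1)]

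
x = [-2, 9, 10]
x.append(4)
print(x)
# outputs [-2, 9, 10, 4]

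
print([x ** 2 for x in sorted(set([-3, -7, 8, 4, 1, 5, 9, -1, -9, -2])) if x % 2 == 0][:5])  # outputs [4, 16, 64]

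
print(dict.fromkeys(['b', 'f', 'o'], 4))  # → {'b': 4, 'f': 4, 'o': 4}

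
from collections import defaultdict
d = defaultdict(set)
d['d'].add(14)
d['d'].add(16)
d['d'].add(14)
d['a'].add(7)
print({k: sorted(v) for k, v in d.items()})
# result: {'d': [14, 16], 'a': [7]}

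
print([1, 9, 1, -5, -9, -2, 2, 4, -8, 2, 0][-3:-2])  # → [-8]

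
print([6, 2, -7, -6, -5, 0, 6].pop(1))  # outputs 2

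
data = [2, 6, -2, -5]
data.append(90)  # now [2, 6, -2, -5, 90]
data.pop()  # 90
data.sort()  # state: [-5, -2, 2, 6]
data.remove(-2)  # [-5, 2, 6]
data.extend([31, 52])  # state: [-5, 2, 6, 31, 52]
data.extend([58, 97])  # [-5, 2, 6, 31, 52, 58, 97]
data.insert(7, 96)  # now [-5, 2, 6, 31, 52, 58, 97, 96]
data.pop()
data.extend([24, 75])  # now [-5, 2, 6, 31, 52, 58, 97, 24, 75]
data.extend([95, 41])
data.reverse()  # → [41, 95, 75, 24, 97, 58, 52, 31, 6, 2, -5]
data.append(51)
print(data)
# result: [41, 95, 75, 24, 97, 58, 52, 31, 6, 2, -5, 51]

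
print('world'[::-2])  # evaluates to drw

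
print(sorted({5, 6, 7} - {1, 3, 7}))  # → [5, 6]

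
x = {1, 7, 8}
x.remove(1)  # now {7, 8}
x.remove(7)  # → {8}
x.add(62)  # {8, 62}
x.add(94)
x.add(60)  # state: {8, 60, 62, 94}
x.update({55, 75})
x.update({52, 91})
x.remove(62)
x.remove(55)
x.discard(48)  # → {8, 52, 60, 75, 91, 94}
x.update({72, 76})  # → {8, 52, 60, 72, 75, 76, 91, 94}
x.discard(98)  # {8, 52, 60, 72, 75, 76, 91, 94}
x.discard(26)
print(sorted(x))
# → [8, 52, 60, 72, 75, 76, 91, 94]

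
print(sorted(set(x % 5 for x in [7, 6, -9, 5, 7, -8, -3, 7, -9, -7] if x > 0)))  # [0, 1, 2]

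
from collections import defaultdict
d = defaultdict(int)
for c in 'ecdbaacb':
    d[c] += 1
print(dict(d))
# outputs {'e': 1, 'c': 2, 'd': 1, 'b': 2, 'a': 2}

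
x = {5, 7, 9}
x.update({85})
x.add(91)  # {5, 7, 9, 85, 91}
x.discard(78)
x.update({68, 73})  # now {5, 7, 9, 68, 73, 85, 91}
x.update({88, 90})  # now {5, 7, 9, 68, 73, 85, 88, 90, 91}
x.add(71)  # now {5, 7, 9, 68, 71, 73, 85, 88, 90, 91}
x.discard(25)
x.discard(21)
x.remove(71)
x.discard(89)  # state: {5, 7, 9, 68, 73, 85, 88, 90, 91}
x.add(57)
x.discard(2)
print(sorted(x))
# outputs [5, 7, 9, 57, 68, 73, 85, 88, 90, 91]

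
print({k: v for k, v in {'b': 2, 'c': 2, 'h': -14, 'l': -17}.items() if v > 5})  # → {}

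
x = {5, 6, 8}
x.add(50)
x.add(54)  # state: {5, 6, 8, 50, 54}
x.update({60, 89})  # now {5, 6, 8, 50, 54, 60, 89}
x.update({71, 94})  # {5, 6, 8, 50, 54, 60, 71, 89, 94}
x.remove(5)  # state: {6, 8, 50, 54, 60, 71, 89, 94}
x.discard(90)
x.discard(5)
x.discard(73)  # {6, 8, 50, 54, 60, 71, 89, 94}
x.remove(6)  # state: {8, 50, 54, 60, 71, 89, 94}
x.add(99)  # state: {8, 50, 54, 60, 71, 89, 94, 99}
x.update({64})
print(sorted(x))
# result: [8, 50, 54, 60, 64, 71, 89, 94, 99]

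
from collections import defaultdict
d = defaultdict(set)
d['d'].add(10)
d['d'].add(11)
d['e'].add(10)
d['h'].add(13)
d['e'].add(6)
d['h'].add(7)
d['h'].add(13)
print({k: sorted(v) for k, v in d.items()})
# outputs {'d': [10, 11], 'e': [6, 10], 'h': [7, 13]}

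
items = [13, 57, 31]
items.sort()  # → [13, 31, 57]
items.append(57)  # [13, 31, 57, 57]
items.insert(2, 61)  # [13, 31, 61, 57, 57]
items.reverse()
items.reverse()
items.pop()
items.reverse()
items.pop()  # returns 13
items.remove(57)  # [61, 31]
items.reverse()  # [31, 61]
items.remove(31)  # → [61]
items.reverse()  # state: [61]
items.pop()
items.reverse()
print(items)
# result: []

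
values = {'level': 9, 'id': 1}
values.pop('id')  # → 1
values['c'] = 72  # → {'level': 9, 'c': 72}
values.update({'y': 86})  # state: {'level': 9, 'c': 72, 'y': 86}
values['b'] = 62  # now {'level': 9, 'c': 72, 'y': 86, 'b': 62}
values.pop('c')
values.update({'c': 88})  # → {'level': 9, 'y': 86, 'b': 62, 'c': 88}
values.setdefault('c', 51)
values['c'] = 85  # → {'level': 9, 'y': 86, 'b': 62, 'c': 85}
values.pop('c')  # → 85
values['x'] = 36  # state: {'level': 9, 'y': 86, 'b': 62, 'x': 36}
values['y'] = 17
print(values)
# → {'level': 9, 'y': 17, 'b': 62, 'x': 36}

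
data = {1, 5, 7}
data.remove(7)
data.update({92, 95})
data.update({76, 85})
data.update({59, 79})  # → {1, 5, 59, 76, 79, 85, 92, 95}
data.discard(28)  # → {1, 5, 59, 76, 79, 85, 92, 95}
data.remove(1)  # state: {5, 59, 76, 79, 85, 92, 95}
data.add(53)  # {5, 53, 59, 76, 79, 85, 92, 95}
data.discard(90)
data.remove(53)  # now {5, 59, 76, 79, 85, 92, 95}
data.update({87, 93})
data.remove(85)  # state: {5, 59, 76, 79, 87, 92, 93, 95}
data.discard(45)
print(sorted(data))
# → [5, 59, 76, 79, 87, 92, 93, 95]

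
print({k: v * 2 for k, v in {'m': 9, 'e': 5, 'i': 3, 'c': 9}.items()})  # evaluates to {'m': 18, 'e': 10, 'i': 6, 'c': 18}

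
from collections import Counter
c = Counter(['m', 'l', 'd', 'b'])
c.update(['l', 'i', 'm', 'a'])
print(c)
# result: Counter({'m': 2, 'l': 2, 'd': 1, 'b': 1, 'i': 1, 'a': 1})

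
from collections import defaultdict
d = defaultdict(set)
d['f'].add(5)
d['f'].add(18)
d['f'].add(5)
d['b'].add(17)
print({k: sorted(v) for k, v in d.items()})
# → {'f': [5, 18], 'b': [17]}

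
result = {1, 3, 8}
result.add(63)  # {1, 3, 8, 63}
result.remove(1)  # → {3, 8, 63}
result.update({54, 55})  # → {3, 8, 54, 55, 63}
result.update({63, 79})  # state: {3, 8, 54, 55, 63, 79}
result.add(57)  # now {3, 8, 54, 55, 57, 63, 79}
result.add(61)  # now {3, 8, 54, 55, 57, 61, 63, 79}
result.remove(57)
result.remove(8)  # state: {3, 54, 55, 61, 63, 79}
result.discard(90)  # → {3, 54, 55, 61, 63, 79}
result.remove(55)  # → {3, 54, 61, 63, 79}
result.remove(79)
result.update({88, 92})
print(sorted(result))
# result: [3, 54, 61, 63, 88, 92]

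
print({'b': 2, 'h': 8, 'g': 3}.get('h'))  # 8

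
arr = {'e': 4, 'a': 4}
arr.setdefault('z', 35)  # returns 35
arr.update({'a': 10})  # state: {'e': 4, 'a': 10, 'z': 35}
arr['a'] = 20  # {'e': 4, 'a': 20, 'z': 35}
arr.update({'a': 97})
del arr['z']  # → {'e': 4, 'a': 97}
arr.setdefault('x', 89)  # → 89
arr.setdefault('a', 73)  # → 97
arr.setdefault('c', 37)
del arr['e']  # {'a': 97, 'x': 89, 'c': 37}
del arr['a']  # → {'x': 89, 'c': 37}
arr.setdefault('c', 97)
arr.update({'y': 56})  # {'x': 89, 'c': 37, 'y': 56}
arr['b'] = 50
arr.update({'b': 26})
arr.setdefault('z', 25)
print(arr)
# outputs {'x': 89, 'c': 37, 'y': 56, 'b': 26, 'z': 25}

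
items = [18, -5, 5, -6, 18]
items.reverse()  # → [18, -6, 5, -5, 18]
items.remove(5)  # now [18, -6, -5, 18]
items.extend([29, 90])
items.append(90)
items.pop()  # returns 90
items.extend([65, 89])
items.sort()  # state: [-6, -5, 18, 18, 29, 65, 89, 90]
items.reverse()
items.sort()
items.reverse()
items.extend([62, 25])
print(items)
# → [90, 89, 65, 29, 18, 18, -5, -6, 62, 25]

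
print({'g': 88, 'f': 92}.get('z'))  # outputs None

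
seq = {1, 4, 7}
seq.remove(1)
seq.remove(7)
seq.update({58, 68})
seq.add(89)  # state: {4, 58, 68, 89}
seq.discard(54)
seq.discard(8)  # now {4, 58, 68, 89}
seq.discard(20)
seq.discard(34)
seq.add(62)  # {4, 58, 62, 68, 89}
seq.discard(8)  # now {4, 58, 62, 68, 89}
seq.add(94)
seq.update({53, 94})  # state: {4, 53, 58, 62, 68, 89, 94}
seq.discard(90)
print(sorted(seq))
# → [4, 53, 58, 62, 68, 89, 94]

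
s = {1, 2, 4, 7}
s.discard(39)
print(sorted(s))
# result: [1, 2, 4, 7]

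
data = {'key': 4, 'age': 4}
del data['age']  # {'key': 4}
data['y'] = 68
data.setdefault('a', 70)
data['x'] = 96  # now {'key': 4, 'y': 68, 'a': 70, 'x': 96}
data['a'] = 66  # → {'key': 4, 'y': 68, 'a': 66, 'x': 96}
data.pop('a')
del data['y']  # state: {'key': 4, 'x': 96}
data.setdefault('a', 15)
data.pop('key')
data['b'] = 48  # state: {'x': 96, 'a': 15, 'b': 48}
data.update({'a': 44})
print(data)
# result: {'x': 96, 'a': 44, 'b': 48}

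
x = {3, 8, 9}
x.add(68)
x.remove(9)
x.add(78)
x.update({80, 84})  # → {3, 8, 68, 78, 80, 84}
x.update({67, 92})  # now {3, 8, 67, 68, 78, 80, 84, 92}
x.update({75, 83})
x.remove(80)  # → {3, 8, 67, 68, 75, 78, 83, 84, 92}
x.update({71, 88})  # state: {3, 8, 67, 68, 71, 75, 78, 83, 84, 88, 92}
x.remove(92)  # {3, 8, 67, 68, 71, 75, 78, 83, 84, 88}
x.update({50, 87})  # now {3, 8, 50, 67, 68, 71, 75, 78, 83, 84, 87, 88}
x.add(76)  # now {3, 8, 50, 67, 68, 71, 75, 76, 78, 83, 84, 87, 88}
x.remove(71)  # {3, 8, 50, 67, 68, 75, 76, 78, 83, 84, 87, 88}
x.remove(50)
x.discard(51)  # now {3, 8, 67, 68, 75, 76, 78, 83, 84, 87, 88}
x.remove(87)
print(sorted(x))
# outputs [3, 8, 67, 68, 75, 76, 78, 83, 84, 88]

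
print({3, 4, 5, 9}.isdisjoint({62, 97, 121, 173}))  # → True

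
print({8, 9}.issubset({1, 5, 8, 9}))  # True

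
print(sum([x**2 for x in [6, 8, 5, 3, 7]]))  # 183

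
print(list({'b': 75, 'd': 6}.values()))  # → [75, 6]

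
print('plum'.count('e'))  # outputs 0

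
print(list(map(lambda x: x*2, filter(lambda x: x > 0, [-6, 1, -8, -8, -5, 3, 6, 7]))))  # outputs [2, 6, 12, 14]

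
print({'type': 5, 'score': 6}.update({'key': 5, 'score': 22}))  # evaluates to None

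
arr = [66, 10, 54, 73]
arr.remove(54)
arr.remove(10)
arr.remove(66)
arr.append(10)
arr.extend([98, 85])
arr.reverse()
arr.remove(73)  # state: [85, 98, 10]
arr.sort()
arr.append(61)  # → [10, 85, 98, 61]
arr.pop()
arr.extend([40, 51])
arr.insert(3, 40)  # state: [10, 85, 98, 40, 40, 51]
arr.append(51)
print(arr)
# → [10, 85, 98, 40, 40, 51, 51]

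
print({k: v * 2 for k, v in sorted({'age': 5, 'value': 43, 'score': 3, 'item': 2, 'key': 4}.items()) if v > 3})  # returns {'age': 10, 'key': 8, 'value': 86}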